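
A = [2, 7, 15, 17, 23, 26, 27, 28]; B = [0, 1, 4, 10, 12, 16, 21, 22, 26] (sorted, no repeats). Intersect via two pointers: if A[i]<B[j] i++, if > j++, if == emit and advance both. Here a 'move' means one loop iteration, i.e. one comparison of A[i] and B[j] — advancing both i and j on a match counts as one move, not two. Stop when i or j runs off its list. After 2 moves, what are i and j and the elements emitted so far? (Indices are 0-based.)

[i=0,j=0] 2>0 → j++
[i=0,j=1] 2>1 → j++

i=0, j=2, emitted=[]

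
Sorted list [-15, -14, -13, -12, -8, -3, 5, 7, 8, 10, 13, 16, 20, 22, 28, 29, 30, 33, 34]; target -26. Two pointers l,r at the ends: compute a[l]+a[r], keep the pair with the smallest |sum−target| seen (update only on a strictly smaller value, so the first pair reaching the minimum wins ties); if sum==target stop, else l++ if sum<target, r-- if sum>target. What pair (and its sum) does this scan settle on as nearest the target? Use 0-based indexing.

l=0 r=18: -15+34=19 d=45 *, r--
l=0 r=17: -15+33=18 d=44 *, r--
l=0 r=16: -15+30=15 d=41 *, r--
l=0 r=15: -15+29=14 d=40 *, r--
l=0 r=14: -15+28=13 d=39 *, r--
l=0 r=13: -15+22=7 d=33 *, r--
l=0 r=12: -15+20=5 d=31 *, r--
l=0 r=11: -15+16=1 d=27 *, r--
l=0 r=10: -15+13=-2 d=24 *, r--
l=0 r=9: -15+10=-5 d=21 *, r--
l=0 r=8: -15+8=-7 d=19 *, r--
l=0 r=7: -15+7=-8 d=18 *, r--
l=0 r=6: -15+5=-10 d=16 *, r--
l=0 r=5: -15+-3=-18 d=8 *, r--
l=0 r=4: -15+-8=-23 d=3 *, r--
l=0 r=3: -15+-12=-27 d=1 *, l++
l=1 r=3: -14+-12=-26 d=0 *, stop

pair (-14, -12) with sum -26 (|Δ|=0)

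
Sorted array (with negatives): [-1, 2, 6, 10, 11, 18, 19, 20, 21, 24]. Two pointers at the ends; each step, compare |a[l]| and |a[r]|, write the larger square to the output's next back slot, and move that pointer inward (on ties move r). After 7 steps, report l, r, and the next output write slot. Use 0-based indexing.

[0,9] |-1|<=|24| out[9]=576 → r--
[0,8] |-1|<=|21| out[8]=441 → r--
[0,7] |-1|<=|20| out[7]=400 → r--
[0,6] |-1|<=|19| out[6]=361 → r--
[0,5] |-1|<=|18| out[5]=324 → r--
[0,4] |-1|<=|11| out[4]=121 → r--
[0,3] |-1|<=|10| out[3]=100 → r--

l=0, r=2, next write slot=2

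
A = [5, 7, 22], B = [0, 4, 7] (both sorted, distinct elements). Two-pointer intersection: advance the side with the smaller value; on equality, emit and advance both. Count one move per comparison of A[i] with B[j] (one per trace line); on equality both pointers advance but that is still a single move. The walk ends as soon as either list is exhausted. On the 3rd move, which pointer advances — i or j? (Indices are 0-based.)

i

[i=0,j=0] 5>0 → j++
[i=0,j=1] 5>4 → j++
[i=0,j=2] 5<7 → i++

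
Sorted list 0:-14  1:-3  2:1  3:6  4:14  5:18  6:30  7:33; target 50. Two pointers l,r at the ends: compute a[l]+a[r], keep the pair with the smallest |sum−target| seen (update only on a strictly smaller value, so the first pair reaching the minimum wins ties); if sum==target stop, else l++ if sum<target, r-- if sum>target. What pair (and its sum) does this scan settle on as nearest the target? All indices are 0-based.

[0,7] -14+33=19 d=31 * → l++
[1,7] -3+33=30 d=20 * → l++
[2,7] 1+33=34 d=16 * → l++
[3,7] 6+33=39 d=11 * → l++
[4,7] 14+33=47 d=3 * → l++
[5,7] 18+33=51 d=1 * → r--
[5,6] 18+30=48 d=2 → l++

pair (18, 33) with sum 51 (|Δ|=1)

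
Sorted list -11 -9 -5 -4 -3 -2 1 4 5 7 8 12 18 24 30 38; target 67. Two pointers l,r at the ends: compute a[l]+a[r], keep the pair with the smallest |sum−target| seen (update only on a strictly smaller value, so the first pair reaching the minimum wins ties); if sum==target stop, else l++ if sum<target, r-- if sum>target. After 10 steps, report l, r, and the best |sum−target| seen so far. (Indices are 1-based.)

l=11, r=16, best |Δ|=22

l=1 r=16: -11+38=27 d=40 *, l++
l=2 r=16: -9+38=29 d=38 *, l++
l=3 r=16: -5+38=33 d=34 *, l++
l=4 r=16: -4+38=34 d=33 *, l++
l=5 r=16: -3+38=35 d=32 *, l++
l=6 r=16: -2+38=36 d=31 *, l++
l=7 r=16: 1+38=39 d=28 *, l++
l=8 r=16: 4+38=42 d=25 *, l++
l=9 r=16: 5+38=43 d=24 *, l++
l=10 r=16: 7+38=45 d=22 *, l++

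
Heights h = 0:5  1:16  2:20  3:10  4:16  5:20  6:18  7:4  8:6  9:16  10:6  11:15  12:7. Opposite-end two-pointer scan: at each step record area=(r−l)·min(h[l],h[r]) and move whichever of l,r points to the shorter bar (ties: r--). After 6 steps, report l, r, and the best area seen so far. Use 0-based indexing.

l=1, r=7, best area=150

l=0 r=12: min(5,7)*12=60 best=60 *, l++
l=1 r=12: min(16,7)*11=77 best=77 *, r--
l=1 r=11: min(16,15)*10=150 best=150 *, r--
l=1 r=10: min(16,6)*9=54 best=150, r--
l=1 r=9: min(16,16)*8=128 best=150, r--
l=1 r=8: min(16,6)*7=42 best=150, r--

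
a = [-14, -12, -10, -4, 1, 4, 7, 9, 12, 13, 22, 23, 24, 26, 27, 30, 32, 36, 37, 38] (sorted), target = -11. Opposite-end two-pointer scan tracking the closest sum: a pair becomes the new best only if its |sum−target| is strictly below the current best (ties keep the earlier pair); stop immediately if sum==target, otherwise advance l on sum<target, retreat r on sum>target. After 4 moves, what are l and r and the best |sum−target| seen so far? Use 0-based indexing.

[0,19] -14+38=24 d=35 * → r--
[0,18] -14+37=23 d=34 * → r--
[0,17] -14+36=22 d=33 * → r--
[0,16] -14+32=18 d=29 * → r--

l=0, r=15, best |Δ|=29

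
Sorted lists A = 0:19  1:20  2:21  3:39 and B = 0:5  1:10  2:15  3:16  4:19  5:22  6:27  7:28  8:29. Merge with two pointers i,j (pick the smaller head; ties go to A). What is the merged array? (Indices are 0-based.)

[5, 10, 15, 16, 19, 19, 20, 21, 22, 27, 28, 29, 39]

[i=0,j=0] A[i]=19>B[j]=5 take 5 → j++
[i=0,j=1] A[i]=19>B[j]=10 take 10 → j++
[i=0,j=2] A[i]=19>B[j]=15 take 15 → j++
[i=0,j=3] A[i]=19>B[j]=16 take 16 → j++
[i=0,j=4] A[i]=19<=B[j]=19 take 19 → i++
[i=1,j=4] A[i]=20>B[j]=19 take 19 → j++
[i=1,j=5] A[i]=20<=B[j]=22 take 20 → i++
[i=2,j=5] A[i]=21<=B[j]=22 take 21 → i++
[i=3,j=5] A[i]=39>B[j]=22 take 22 → j++
[i=3,j=6] A[i]=39>B[j]=27 take 27 → j++
[i=3,j=7] A[i]=39>B[j]=28 take 28 → j++
[i=3,j=8] A[i]=39>B[j]=29 take 29 → j++
[i=3,j=9] B done, take A[i]=39 → i++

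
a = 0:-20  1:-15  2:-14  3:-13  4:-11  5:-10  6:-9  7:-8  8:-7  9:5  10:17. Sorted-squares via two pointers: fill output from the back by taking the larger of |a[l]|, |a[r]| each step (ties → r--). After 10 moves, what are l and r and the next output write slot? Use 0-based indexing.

[0,10] |-20|>|17| out[10]=400 → l++
[1,10] |-15|<=|17| out[9]=289 → r--
[1,9] |-15|>|5| out[8]=225 → l++
[2,9] |-14|>|5| out[7]=196 → l++
[3,9] |-13|>|5| out[6]=169 → l++
[4,9] |-11|>|5| out[5]=121 → l++
[5,9] |-10|>|5| out[4]=100 → l++
[6,9] |-9|>|5| out[3]=81 → l++
[7,9] |-8|>|5| out[2]=64 → l++
[8,9] |-7|>|5| out[1]=49 → l++

l=9, r=9, next write slot=0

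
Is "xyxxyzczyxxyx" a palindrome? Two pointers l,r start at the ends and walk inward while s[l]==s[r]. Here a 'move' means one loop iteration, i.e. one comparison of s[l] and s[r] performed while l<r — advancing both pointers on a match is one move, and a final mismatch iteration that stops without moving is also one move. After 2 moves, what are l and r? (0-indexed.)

l=0 r=12: 'x'=='x', l++,r--
l=1 r=11: 'y'=='y', l++,r--

l=2, r=10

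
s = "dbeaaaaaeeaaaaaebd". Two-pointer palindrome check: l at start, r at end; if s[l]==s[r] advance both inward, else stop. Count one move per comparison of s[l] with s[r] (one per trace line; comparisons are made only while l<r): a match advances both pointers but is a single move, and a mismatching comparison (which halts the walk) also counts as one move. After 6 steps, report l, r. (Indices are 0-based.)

l=6, r=11

[0,17] 'd'=='d' → l++,r--
[1,16] 'b'=='b' → l++,r--
[2,15] 'e'=='e' → l++,r--
[3,14] 'a'=='a' → l++,r--
[4,13] 'a'=='a' → l++,r--
[5,12] 'a'=='a' → l++,r--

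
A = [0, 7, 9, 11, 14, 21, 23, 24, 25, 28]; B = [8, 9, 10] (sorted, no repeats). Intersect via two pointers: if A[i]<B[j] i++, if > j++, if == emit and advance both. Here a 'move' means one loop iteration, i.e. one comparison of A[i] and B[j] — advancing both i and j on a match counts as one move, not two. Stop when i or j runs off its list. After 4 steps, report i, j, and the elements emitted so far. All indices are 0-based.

[i=0,j=0] 0<8 → i++
[i=1,j=0] 7<8 → i++
[i=2,j=0] 9>8 → j++
[i=2,j=1] 9==9 emit → i++,j++

i=3, j=2, emitted=[9]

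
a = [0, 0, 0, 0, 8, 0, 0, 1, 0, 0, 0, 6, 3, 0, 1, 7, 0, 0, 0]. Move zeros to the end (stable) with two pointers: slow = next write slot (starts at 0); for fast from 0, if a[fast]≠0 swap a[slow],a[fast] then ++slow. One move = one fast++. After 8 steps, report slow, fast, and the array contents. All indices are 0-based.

slow=2, fast=8, a=[8, 1, 0, 0, 0, 0, 0, 0, 0, 0, 0, 6, 3, 0, 1, 7, 0, 0, 0]

(s=0,f=0) a[fast]=0 → fast++
(s=0,f=1) a[fast]=0 → fast++
(s=0,f=2) a[fast]=0 → fast++
(s=0,f=3) a[fast]=0 → fast++
(s=0,f=4) a[fast]=8≠0 swap→a[0]=8 → slow++,fast++
(s=1,f=5) a[fast]=0 → fast++
(s=1,f=6) a[fast]=0 → fast++
(s=1,f=7) a[fast]=1≠0 swap→a[1]=1 → slow++,fast++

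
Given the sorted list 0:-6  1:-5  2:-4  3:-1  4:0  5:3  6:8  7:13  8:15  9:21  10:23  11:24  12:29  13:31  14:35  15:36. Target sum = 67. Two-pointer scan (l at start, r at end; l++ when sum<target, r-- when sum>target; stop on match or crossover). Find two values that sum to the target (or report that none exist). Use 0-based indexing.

[0,15] -6+36=30 <67 → l++
[1,15] -5+36=31 <67 → l++
[2,15] -4+36=32 <67 → l++
[3,15] -1+36=35 <67 → l++
[4,15] 0+36=36 <67 → l++
[5,15] 3+36=39 <67 → l++
[6,15] 8+36=44 <67 → l++
[7,15] 13+36=49 <67 → l++
[8,15] 15+36=51 <67 → l++
[9,15] 21+36=57 <67 → l++
[10,15] 23+36=59 <67 → l++
[11,15] 24+36=60 <67 → l++
[12,15] 29+36=65 <67 → l++
[13,15] 31+36=67 → found

(31, 36)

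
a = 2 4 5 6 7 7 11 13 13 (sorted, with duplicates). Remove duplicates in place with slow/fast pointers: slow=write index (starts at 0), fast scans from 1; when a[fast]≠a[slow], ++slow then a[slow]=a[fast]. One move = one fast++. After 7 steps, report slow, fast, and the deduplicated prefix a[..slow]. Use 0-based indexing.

slow=0 fast=1: a[fast]=4≠a[slow]=2 write a[1]=4, slow++,fast++
slow=1 fast=2: a[fast]=5≠a[slow]=4 write a[2]=5, slow++,fast++
slow=2 fast=3: a[fast]=6≠a[slow]=5 write a[3]=6, slow++,fast++
slow=3 fast=4: a[fast]=7≠a[slow]=6 write a[4]=7, slow++,fast++
slow=4 fast=5: a[fast]=7=a[slow] dup, fast++
slow=4 fast=6: a[fast]=11≠a[slow]=7 write a[5]=11, slow++,fast++
slow=5 fast=7: a[fast]=13≠a[slow]=11 write a[6]=13, slow++,fast++

slow=6, fast=8, prefix=[2, 4, 5, 6, 7, 11, 13]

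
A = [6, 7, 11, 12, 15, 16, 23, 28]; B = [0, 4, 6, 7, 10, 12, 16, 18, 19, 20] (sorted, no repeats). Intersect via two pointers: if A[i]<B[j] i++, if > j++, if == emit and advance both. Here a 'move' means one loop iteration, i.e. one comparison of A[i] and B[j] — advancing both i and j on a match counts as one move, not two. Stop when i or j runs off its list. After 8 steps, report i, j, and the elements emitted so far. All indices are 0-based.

[i=0,j=0] 6>0 → j++
[i=0,j=1] 6>4 → j++
[i=0,j=2] 6==6 emit → i++,j++
[i=1,j=3] 7==7 emit → i++,j++
[i=2,j=4] 11>10 → j++
[i=2,j=5] 11<12 → i++
[i=3,j=5] 12==12 emit → i++,j++
[i=4,j=6] 15<16 → i++

i=5, j=6, emitted=[6, 7, 12]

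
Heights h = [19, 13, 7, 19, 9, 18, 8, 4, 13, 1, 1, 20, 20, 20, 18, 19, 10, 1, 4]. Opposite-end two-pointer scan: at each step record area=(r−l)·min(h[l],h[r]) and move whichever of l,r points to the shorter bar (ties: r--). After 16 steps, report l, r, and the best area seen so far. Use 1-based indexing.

l=1 r=19: min(19,4)*18=72 best=72 *, r--
l=1 r=18: min(19,1)*17=17 best=72, r--
l=1 r=17: min(19,10)*16=160 best=160 *, r--
l=1 r=16: min(19,19)*15=285 best=285 *, r--
l=1 r=15: min(19,18)*14=252 best=285, r--
l=1 r=14: min(19,20)*13=247 best=285, l++
l=2 r=14: min(13,20)*12=156 best=285, l++
l=3 r=14: min(7,20)*11=77 best=285, l++
l=4 r=14: min(19,20)*10=190 best=285, l++
l=5 r=14: min(9,20)*9=81 best=285, l++
l=6 r=14: min(18,20)*8=144 best=285, l++
l=7 r=14: min(8,20)*7=56 best=285, l++
l=8 r=14: min(4,20)*6=24 best=285, l++
l=9 r=14: min(13,20)*5=65 best=285, l++
l=10 r=14: min(1,20)*4=4 best=285, l++
l=11 r=14: min(1,20)*3=3 best=285, l++

l=12, r=14, best area=285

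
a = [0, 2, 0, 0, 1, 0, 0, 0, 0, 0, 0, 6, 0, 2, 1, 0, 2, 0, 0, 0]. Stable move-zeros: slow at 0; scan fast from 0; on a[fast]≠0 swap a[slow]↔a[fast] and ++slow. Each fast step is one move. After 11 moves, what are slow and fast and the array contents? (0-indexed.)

(s=0,f=0) a[fast]=0 → fast++
(s=0,f=1) a[fast]=2≠0 swap→a[0]=2 → slow++,fast++
(s=1,f=2) a[fast]=0 → fast++
(s=1,f=3) a[fast]=0 → fast++
(s=1,f=4) a[fast]=1≠0 swap→a[1]=1 → slow++,fast++
(s=2,f=5) a[fast]=0 → fast++
(s=2,f=6) a[fast]=0 → fast++
(s=2,f=7) a[fast]=0 → fast++
(s=2,f=8) a[fast]=0 → fast++
(s=2,f=9) a[fast]=0 → fast++
(s=2,f=10) a[fast]=0 → fast++

slow=2, fast=11, a=[2, 1, 0, 0, 0, 0, 0, 0, 0, 0, 0, 6, 0, 2, 1, 0, 2, 0, 0, 0]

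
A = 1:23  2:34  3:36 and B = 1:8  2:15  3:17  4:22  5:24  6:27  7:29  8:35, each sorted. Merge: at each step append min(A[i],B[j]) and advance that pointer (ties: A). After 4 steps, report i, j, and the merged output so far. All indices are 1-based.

i=1 j=1: A[i]=23>B[j]=8 take 8, j++
i=1 j=2: A[i]=23>B[j]=15 take 15, j++
i=1 j=3: A[i]=23>B[j]=17 take 17, j++
i=1 j=4: A[i]=23>B[j]=22 take 22, j++

i=1, j=5, merged so far=[8, 15, 17, 22]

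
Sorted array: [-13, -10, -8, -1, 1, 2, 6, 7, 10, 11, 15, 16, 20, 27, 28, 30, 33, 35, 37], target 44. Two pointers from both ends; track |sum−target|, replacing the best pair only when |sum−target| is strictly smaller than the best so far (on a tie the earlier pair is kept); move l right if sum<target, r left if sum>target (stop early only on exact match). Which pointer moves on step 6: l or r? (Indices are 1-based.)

l

[1,19] -13+37=24 d=20 * → l++
[2,19] -10+37=27 d=17 * → l++
[3,19] -8+37=29 d=15 * → l++
[4,19] -1+37=36 d=8 * → l++
[5,19] 1+37=38 d=6 * → l++
[6,19] 2+37=39 d=5 * → l++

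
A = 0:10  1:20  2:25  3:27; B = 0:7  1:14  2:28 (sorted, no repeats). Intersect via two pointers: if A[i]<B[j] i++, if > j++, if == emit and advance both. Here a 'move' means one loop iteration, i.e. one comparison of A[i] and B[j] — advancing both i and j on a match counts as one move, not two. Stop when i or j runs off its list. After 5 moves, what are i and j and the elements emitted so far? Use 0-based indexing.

i=0 j=0: 10>7, j++
i=0 j=1: 10<14, i++
i=1 j=1: 20>14, j++
i=1 j=2: 20<28, i++
i=2 j=2: 25<28, i++

i=3, j=2, emitted=[]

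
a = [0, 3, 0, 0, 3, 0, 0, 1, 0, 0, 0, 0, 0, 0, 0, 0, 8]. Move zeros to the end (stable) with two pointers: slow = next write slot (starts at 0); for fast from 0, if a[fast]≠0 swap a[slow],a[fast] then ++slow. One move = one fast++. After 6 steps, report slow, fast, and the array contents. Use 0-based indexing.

slow=0 fast=0: a[fast]=0, fast++
slow=0 fast=1: a[fast]=3≠0 swap→a[0]=3, slow++,fast++
slow=1 fast=2: a[fast]=0, fast++
slow=1 fast=3: a[fast]=0, fast++
slow=1 fast=4: a[fast]=3≠0 swap→a[1]=3, slow++,fast++
slow=2 fast=5: a[fast]=0, fast++

slow=2, fast=6, a=[3, 3, 0, 0, 0, 0, 0, 1, 0, 0, 0, 0, 0, 0, 0, 0, 8]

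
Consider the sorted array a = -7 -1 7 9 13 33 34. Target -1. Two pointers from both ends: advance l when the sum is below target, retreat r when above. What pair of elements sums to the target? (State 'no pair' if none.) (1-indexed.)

l=1 r=7: -7+34=27 >-1, r--
l=1 r=6: -7+33=26 >-1, r--
l=1 r=5: -7+13=6 >-1, r--
l=1 r=4: -7+9=2 >-1, r--
l=1 r=3: -7+7=0 >-1, r--
l=1 r=2: -7+-1=-8 <-1, l++

no pair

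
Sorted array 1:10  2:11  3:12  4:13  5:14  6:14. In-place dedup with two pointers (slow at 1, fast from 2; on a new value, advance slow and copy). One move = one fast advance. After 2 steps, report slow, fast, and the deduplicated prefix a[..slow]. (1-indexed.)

(s=1,f=2) a[fast]=11≠a[slow]=10 write a[2]=11 → slow++,fast++
(s=2,f=3) a[fast]=12≠a[slow]=11 write a[3]=12 → slow++,fast++

slow=3, fast=4, prefix=[10, 11, 12]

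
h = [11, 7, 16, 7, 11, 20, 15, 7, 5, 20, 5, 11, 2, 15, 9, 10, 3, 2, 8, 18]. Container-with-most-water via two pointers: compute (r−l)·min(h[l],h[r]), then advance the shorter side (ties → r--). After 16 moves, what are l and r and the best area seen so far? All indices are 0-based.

l=5, r=8, best area=272

[0,19] min(11,18)*19=209 best=209 * → l++
[1,19] min(7,18)*18=126 best=209 → l++
[2,19] min(16,18)*17=272 best=272 * → l++
[3,19] min(7,18)*16=112 best=272 → l++
[4,19] min(11,18)*15=165 best=272 → l++
[5,19] min(20,18)*14=252 best=272 → r--
[5,18] min(20,8)*13=104 best=272 → r--
[5,17] min(20,2)*12=24 best=272 → r--
[5,16] min(20,3)*11=33 best=272 → r--
[5,15] min(20,10)*10=100 best=272 → r--
[5,14] min(20,9)*9=81 best=272 → r--
[5,13] min(20,15)*8=120 best=272 → r--
[5,12] min(20,2)*7=14 best=272 → r--
[5,11] min(20,11)*6=66 best=272 → r--
[5,10] min(20,5)*5=25 best=272 → r--
[5,9] min(20,20)*4=80 best=272 → r--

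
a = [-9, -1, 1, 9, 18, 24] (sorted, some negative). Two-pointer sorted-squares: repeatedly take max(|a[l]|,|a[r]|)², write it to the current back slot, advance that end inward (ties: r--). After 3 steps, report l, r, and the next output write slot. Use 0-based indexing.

l=0, r=2, next write slot=2

l=0 r=5: |-9|<=|24| out[5]=576, r--
l=0 r=4: |-9|<=|18| out[4]=324, r--
l=0 r=3: |-9|<=|9| out[3]=81, r--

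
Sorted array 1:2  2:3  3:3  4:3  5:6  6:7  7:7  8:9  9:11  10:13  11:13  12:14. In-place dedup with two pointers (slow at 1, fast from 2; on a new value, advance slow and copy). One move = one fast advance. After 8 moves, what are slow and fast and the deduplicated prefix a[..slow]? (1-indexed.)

(s=1,f=2) a[fast]=3≠a[slow]=2 write a[2]=3 → slow++,fast++
(s=2,f=3) a[fast]=3=a[slow] dup → fast++
(s=2,f=4) a[fast]=3=a[slow] dup → fast++
(s=2,f=5) a[fast]=6≠a[slow]=3 write a[3]=6 → slow++,fast++
(s=3,f=6) a[fast]=7≠a[slow]=6 write a[4]=7 → slow++,fast++
(s=4,f=7) a[fast]=7=a[slow] dup → fast++
(s=4,f=8) a[fast]=9≠a[slow]=7 write a[5]=9 → slow++,fast++
(s=5,f=9) a[fast]=11≠a[slow]=9 write a[6]=11 → slow++,fast++

slow=6, fast=10, prefix=[2, 3, 6, 7, 9, 11]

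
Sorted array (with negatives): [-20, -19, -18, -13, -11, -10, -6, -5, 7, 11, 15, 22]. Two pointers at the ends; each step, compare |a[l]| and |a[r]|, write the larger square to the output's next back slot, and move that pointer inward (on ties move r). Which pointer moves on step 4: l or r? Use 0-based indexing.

[0,11] |-20|<=|22| out[11]=484 → r--
[0,10] |-20|>|15| out[10]=400 → l++
[1,10] |-19|>|15| out[9]=361 → l++
[2,10] |-18|>|15| out[8]=324 → l++

l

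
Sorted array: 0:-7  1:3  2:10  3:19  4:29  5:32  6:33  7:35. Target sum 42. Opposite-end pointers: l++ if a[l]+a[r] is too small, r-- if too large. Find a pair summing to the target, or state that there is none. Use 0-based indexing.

(10, 32)

[0,7] -7+35=28 <42 → l++
[1,7] 3+35=38 <42 → l++
[2,7] 10+35=45 >42 → r--
[2,6] 10+33=43 >42 → r--
[2,5] 10+32=42 → found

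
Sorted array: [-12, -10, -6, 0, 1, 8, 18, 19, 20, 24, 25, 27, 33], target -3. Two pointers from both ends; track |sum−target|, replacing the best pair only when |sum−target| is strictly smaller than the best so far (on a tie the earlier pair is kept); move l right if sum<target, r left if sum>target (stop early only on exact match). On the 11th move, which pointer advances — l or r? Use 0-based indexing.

l

l=0 r=12: -12+33=21 d=24 *, r--
l=0 r=11: -12+27=15 d=18 *, r--
l=0 r=10: -12+25=13 d=16 *, r--
l=0 r=9: -12+24=12 d=15 *, r--
l=0 r=8: -12+20=8 d=11 *, r--
l=0 r=7: -12+19=7 d=10 *, r--
l=0 r=6: -12+18=6 d=9 *, r--
l=0 r=5: -12+8=-4 d=1 *, l++
l=1 r=5: -10+8=-2 d=1, r--
l=1 r=4: -10+1=-9 d=6, l++
l=2 r=4: -6+1=-5 d=2, l++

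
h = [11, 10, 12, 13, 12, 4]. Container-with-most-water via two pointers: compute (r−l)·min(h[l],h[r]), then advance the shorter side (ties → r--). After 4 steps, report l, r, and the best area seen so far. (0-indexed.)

l=0 r=5: min(11,4)*5=20 best=20 *, r--
l=0 r=4: min(11,12)*4=44 best=44 *, l++
l=1 r=4: min(10,12)*3=30 best=44, l++
l=2 r=4: min(12,12)*2=24 best=44, r--

l=2, r=3, best area=44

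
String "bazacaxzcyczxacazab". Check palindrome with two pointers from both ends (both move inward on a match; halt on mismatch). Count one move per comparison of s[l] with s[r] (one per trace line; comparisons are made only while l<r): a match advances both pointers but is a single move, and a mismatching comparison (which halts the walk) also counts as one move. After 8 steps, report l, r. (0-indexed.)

[0,18] 'b'=='b' → l++,r--
[1,17] 'a'=='a' → l++,r--
[2,16] 'z'=='z' → l++,r--
[3,15] 'a'=='a' → l++,r--
[4,14] 'c'=='c' → l++,r--
[5,13] 'a'=='a' → l++,r--
[6,12] 'x'=='x' → l++,r--
[7,11] 'z'=='z' → l++,r--

l=8, r=10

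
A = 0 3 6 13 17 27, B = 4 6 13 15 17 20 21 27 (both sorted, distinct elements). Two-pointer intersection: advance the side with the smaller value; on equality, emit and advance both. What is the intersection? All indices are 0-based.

intersection = [6, 13, 17, 27]

[i=0,j=0] 0<4 → i++
[i=1,j=0] 3<4 → i++
[i=2,j=0] 6>4 → j++
[i=2,j=1] 6==6 emit → i++,j++
[i=3,j=2] 13==13 emit → i++,j++
[i=4,j=3] 17>15 → j++
[i=4,j=4] 17==17 emit → i++,j++
[i=5,j=5] 27>20 → j++
[i=5,j=6] 27>21 → j++
[i=5,j=7] 27==27 emit → i++,j++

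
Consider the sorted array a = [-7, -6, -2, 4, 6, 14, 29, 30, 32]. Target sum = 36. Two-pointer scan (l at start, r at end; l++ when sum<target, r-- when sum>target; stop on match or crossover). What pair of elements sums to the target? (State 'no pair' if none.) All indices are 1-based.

[1,9] -7+32=25 <36 → l++
[2,9] -6+32=26 <36 → l++
[3,9] -2+32=30 <36 → l++
[4,9] 4+32=36 → found

(4, 32)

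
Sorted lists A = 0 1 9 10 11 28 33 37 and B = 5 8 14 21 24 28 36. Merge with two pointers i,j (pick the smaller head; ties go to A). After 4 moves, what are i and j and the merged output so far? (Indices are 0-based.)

i=2, j=2, merged so far=[0, 1, 5, 8]

[i=0,j=0] A[i]=0<=B[j]=5 take 0 → i++
[i=1,j=0] A[i]=1<=B[j]=5 take 1 → i++
[i=2,j=0] A[i]=9>B[j]=5 take 5 → j++
[i=2,j=1] A[i]=9>B[j]=8 take 8 → j++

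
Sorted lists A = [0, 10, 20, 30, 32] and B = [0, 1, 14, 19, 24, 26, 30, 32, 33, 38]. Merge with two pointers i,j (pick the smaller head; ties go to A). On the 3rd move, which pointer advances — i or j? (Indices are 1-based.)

j

[i=1,j=1] A[i]=0<=B[j]=0 take 0 → i++
[i=2,j=1] A[i]=10>B[j]=0 take 0 → j++
[i=2,j=2] A[i]=10>B[j]=1 take 1 → j++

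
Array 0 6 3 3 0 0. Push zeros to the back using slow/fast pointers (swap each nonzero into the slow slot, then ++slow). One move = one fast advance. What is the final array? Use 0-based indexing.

[6, 3, 3, 0, 0, 0]

slow=0 fast=0: a[fast]=0, fast++
slow=0 fast=1: a[fast]=6≠0 swap→a[0]=6, slow++,fast++
slow=1 fast=2: a[fast]=3≠0 swap→a[1]=3, slow++,fast++
slow=2 fast=3: a[fast]=3≠0 swap→a[2]=3, slow++,fast++
slow=3 fast=4: a[fast]=0, fast++
slow=3 fast=5: a[fast]=0, fast++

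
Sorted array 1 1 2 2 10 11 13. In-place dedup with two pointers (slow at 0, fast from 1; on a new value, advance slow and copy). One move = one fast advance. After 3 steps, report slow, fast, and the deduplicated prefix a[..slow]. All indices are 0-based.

slow=1, fast=4, prefix=[1, 2]

(s=0,f=1) a[fast]=1=a[slow] dup → fast++
(s=0,f=2) a[fast]=2≠a[slow]=1 write a[1]=2 → slow++,fast++
(s=1,f=3) a[fast]=2=a[slow] dup → fast++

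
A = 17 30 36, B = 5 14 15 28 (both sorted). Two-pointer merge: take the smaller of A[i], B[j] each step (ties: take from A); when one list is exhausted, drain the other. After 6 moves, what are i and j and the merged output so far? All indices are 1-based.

i=3, j=5, merged so far=[5, 14, 15, 17, 28, 30]

i=1 j=1: A[i]=17>B[j]=5 take 5, j++
i=1 j=2: A[i]=17>B[j]=14 take 14, j++
i=1 j=3: A[i]=17>B[j]=15 take 15, j++
i=1 j=4: A[i]=17<=B[j]=28 take 17, i++
i=2 j=4: A[i]=30>B[j]=28 take 28, j++
i=2 j=5: B done, take A[i]=30, i++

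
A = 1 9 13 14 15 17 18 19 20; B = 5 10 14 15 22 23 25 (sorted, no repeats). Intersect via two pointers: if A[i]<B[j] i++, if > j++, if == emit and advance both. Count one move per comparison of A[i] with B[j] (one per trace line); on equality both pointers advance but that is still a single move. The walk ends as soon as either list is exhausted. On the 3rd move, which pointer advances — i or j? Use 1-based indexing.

i

[i=1,j=1] 1<5 → i++
[i=2,j=1] 9>5 → j++
[i=2,j=2] 9<10 → i++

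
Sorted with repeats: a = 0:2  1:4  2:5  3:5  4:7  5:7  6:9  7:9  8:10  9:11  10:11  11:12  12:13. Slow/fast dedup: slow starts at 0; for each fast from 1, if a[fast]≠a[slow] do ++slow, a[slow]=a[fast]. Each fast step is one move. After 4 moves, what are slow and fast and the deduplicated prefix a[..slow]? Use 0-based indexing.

slow=3, fast=5, prefix=[2, 4, 5, 7]

slow=0 fast=1: a[fast]=4≠a[slow]=2 write a[1]=4, slow++,fast++
slow=1 fast=2: a[fast]=5≠a[slow]=4 write a[2]=5, slow++,fast++
slow=2 fast=3: a[fast]=5=a[slow] dup, fast++
slow=2 fast=4: a[fast]=7≠a[slow]=5 write a[3]=7, slow++,fast++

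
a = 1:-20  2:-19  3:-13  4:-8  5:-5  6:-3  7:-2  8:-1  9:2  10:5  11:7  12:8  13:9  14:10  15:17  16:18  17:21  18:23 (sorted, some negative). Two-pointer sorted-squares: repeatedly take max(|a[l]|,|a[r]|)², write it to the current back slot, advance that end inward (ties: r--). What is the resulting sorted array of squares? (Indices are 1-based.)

[1, 4, 4, 9, 25, 25, 49, 64, 64, 81, 100, 169, 289, 324, 361, 400, 441, 529]

[1,18] |-20|<=|23| out[18]=529 → r--
[1,17] |-20|<=|21| out[17]=441 → r--
[1,16] |-20|>|18| out[16]=400 → l++
[2,16] |-19|>|18| out[15]=361 → l++
[3,16] |-13|<=|18| out[14]=324 → r--
[3,15] |-13|<=|17| out[13]=289 → r--
[3,14] |-13|>|10| out[12]=169 → l++
[4,14] |-8|<=|10| out[11]=100 → r--
[4,13] |-8|<=|9| out[10]=81 → r--
[4,12] |-8|<=|8| out[9]=64 → r--
[4,11] |-8|>|7| out[8]=64 → l++
[5,11] |-5|<=|7| out[7]=49 → r--
[5,10] |-5|<=|5| out[6]=25 → r--
[5,9] |-5|>|2| out[5]=25 → l++
[6,9] |-3|>|2| out[4]=9 → l++
[7,9] |-2|<=|2| out[3]=4 → r--
[7,8] |-2|>|-1| out[2]=4 → l++
[8,8] |-1|<=|-1| out[1]=1 → r--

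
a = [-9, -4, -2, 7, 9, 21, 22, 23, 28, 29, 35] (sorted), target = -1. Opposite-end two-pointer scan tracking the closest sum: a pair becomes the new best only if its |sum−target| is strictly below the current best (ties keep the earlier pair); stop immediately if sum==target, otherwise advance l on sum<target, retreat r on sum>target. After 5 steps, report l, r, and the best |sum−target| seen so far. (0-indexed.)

l=0 r=10: -9+35=26 d=27 *, r--
l=0 r=9: -9+29=20 d=21 *, r--
l=0 r=8: -9+28=19 d=20 *, r--
l=0 r=7: -9+23=14 d=15 *, r--
l=0 r=6: -9+22=13 d=14 *, r--

l=0, r=5, best |Δ|=14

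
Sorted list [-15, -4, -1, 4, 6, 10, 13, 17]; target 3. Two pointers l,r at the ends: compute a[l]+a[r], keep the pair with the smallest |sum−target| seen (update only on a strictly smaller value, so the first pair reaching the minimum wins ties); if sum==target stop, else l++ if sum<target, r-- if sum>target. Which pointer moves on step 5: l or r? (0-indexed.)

l

[0,7] -15+17=2 d=1 * → l++
[1,7] -4+17=13 d=10 → r--
[1,6] -4+13=9 d=6 → r--
[1,5] -4+10=6 d=3 → r--
[1,4] -4+6=2 d=1 → l++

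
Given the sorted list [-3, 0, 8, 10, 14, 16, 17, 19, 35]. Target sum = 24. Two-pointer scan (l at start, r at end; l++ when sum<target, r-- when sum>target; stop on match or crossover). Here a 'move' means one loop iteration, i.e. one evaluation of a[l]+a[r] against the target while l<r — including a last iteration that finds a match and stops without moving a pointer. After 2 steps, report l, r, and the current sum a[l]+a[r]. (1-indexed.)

l=2, r=8, sum=19

l=1 r=9: -3+35=32 >24, r--
l=1 r=8: -3+19=16 <24, l++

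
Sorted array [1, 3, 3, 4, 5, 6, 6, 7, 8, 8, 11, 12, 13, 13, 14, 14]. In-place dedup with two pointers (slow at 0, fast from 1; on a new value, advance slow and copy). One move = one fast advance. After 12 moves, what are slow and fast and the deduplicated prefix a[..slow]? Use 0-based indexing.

slow=0 fast=1: a[fast]=3≠a[slow]=1 write a[1]=3, slow++,fast++
slow=1 fast=2: a[fast]=3=a[slow] dup, fast++
slow=1 fast=3: a[fast]=4≠a[slow]=3 write a[2]=4, slow++,fast++
slow=2 fast=4: a[fast]=5≠a[slow]=4 write a[3]=5, slow++,fast++
slow=3 fast=5: a[fast]=6≠a[slow]=5 write a[4]=6, slow++,fast++
slow=4 fast=6: a[fast]=6=a[slow] dup, fast++
slow=4 fast=7: a[fast]=7≠a[slow]=6 write a[5]=7, slow++,fast++
slow=5 fast=8: a[fast]=8≠a[slow]=7 write a[6]=8, slow++,fast++
slow=6 fast=9: a[fast]=8=a[slow] dup, fast++
slow=6 fast=10: a[fast]=11≠a[slow]=8 write a[7]=11, slow++,fast++
slow=7 fast=11: a[fast]=12≠a[slow]=11 write a[8]=12, slow++,fast++
slow=8 fast=12: a[fast]=13≠a[slow]=12 write a[9]=13, slow++,fast++

slow=9, fast=13, prefix=[1, 3, 4, 5, 6, 7, 8, 11, 12, 13]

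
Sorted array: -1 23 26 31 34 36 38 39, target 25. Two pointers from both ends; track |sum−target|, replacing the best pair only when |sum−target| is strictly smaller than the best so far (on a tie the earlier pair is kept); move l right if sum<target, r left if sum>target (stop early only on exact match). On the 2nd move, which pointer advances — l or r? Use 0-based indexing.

r

l=0 r=7: -1+39=38 d=13 *, r--
l=0 r=6: -1+38=37 d=12 *, r--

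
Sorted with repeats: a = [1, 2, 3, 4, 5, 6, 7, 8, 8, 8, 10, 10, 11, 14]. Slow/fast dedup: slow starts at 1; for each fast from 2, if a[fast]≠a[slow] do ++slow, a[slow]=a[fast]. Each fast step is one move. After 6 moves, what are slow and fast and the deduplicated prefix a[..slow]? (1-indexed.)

(s=1,f=2) a[fast]=2≠a[slow]=1 write a[2]=2 → slow++,fast++
(s=2,f=3) a[fast]=3≠a[slow]=2 write a[3]=3 → slow++,fast++
(s=3,f=4) a[fast]=4≠a[slow]=3 write a[4]=4 → slow++,fast++
(s=4,f=5) a[fast]=5≠a[slow]=4 write a[5]=5 → slow++,fast++
(s=5,f=6) a[fast]=6≠a[slow]=5 write a[6]=6 → slow++,fast++
(s=6,f=7) a[fast]=7≠a[slow]=6 write a[7]=7 → slow++,fast++

slow=7, fast=8, prefix=[1, 2, 3, 4, 5, 6, 7]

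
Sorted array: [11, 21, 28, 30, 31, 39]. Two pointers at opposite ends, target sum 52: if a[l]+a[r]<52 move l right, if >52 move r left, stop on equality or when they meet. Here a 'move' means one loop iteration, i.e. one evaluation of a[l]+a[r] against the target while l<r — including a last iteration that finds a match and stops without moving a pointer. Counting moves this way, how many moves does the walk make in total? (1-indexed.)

3 moves

l=1 r=6: 11+39=50 <52, l++
l=2 r=6: 21+39=60 >52, r--
l=2 r=5: 21+31=52, found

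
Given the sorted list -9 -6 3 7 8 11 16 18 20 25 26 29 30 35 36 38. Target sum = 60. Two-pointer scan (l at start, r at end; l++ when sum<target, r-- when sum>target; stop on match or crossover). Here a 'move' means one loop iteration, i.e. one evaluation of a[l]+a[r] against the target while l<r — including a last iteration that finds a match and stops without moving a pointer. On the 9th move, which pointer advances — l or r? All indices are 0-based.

l=0 r=15: -9+38=29 <60, l++
l=1 r=15: -6+38=32 <60, l++
l=2 r=15: 3+38=41 <60, l++
l=3 r=15: 7+38=45 <60, l++
l=4 r=15: 8+38=46 <60, l++
l=5 r=15: 11+38=49 <60, l++
l=6 r=15: 16+38=54 <60, l++
l=7 r=15: 18+38=56 <60, l++
l=8 r=15: 20+38=58 <60, l++

l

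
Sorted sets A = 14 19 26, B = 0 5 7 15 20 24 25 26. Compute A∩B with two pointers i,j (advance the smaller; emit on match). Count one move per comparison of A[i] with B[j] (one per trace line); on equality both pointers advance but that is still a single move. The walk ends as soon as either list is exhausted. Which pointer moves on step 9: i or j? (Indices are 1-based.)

j

i=1 j=1: 14>0, j++
i=1 j=2: 14>5, j++
i=1 j=3: 14>7, j++
i=1 j=4: 14<15, i++
i=2 j=4: 19>15, j++
i=2 j=5: 19<20, i++
i=3 j=5: 26>20, j++
i=3 j=6: 26>24, j++
i=3 j=7: 26>25, j++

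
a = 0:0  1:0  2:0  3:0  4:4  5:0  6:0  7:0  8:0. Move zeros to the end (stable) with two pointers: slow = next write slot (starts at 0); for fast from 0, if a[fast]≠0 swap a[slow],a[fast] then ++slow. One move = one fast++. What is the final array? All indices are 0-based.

(s=0,f=0) a[fast]=0 → fast++
(s=0,f=1) a[fast]=0 → fast++
(s=0,f=2) a[fast]=0 → fast++
(s=0,f=3) a[fast]=0 → fast++
(s=0,f=4) a[fast]=4≠0 swap→a[0]=4 → slow++,fast++
(s=1,f=5) a[fast]=0 → fast++
(s=1,f=6) a[fast]=0 → fast++
(s=1,f=7) a[fast]=0 → fast++
(s=1,f=8) a[fast]=0 → fast++

[4, 0, 0, 0, 0, 0, 0, 0, 0]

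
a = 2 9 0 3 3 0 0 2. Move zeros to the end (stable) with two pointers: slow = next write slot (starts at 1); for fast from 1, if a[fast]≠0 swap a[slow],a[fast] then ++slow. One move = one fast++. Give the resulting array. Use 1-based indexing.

(s=1,f=1) a[fast]=2≠0 swap→a[1]=2 → slow++,fast++
(s=2,f=2) a[fast]=9≠0 swap→a[2]=9 → slow++,fast++
(s=3,f=3) a[fast]=0 → fast++
(s=3,f=4) a[fast]=3≠0 swap→a[3]=3 → slow++,fast++
(s=4,f=5) a[fast]=3≠0 swap→a[4]=3 → slow++,fast++
(s=5,f=6) a[fast]=0 → fast++
(s=5,f=7) a[fast]=0 → fast++
(s=5,f=8) a[fast]=2≠0 swap→a[5]=2 → slow++,fast++

[2, 9, 3, 3, 2, 0, 0, 0]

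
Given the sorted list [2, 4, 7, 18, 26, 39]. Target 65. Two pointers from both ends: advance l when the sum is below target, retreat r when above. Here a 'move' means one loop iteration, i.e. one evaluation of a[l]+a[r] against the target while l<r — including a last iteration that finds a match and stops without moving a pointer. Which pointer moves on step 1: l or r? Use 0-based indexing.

[0,5] 2+39=41 <65 → l++

l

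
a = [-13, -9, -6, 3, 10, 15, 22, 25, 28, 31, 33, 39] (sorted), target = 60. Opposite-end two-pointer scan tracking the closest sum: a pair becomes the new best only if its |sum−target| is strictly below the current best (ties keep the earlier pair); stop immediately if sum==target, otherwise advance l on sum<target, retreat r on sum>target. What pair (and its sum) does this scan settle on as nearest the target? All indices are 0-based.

[0,11] -13+39=26 d=34 * → l++
[1,11] -9+39=30 d=30 * → l++
[2,11] -6+39=33 d=27 * → l++
[3,11] 3+39=42 d=18 * → l++
[4,11] 10+39=49 d=11 * → l++
[5,11] 15+39=54 d=6 * → l++
[6,11] 22+39=61 d=1 * → r--
[6,10] 22+33=55 d=5 → l++
[7,10] 25+33=58 d=2 → l++
[8,10] 28+33=61 d=1 → r--
[8,9] 28+31=59 d=1 → l++

pair (22, 39) with sum 61 (|Δ|=1)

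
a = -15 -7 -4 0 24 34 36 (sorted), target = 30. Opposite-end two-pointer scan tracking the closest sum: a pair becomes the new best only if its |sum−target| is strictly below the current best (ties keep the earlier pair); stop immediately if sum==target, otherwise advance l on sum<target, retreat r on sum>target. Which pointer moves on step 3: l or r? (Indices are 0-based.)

r

l=0 r=6: -15+36=21 d=9 *, l++
l=1 r=6: -7+36=29 d=1 *, l++
l=2 r=6: -4+36=32 d=2, r--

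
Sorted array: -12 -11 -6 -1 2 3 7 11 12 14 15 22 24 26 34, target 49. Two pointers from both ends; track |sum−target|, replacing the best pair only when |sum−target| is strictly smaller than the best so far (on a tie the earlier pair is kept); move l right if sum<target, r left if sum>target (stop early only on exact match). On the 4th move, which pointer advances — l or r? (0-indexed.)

l

l=0 r=14: -12+34=22 d=27 *, l++
l=1 r=14: -11+34=23 d=26 *, l++
l=2 r=14: -6+34=28 d=21 *, l++
l=3 r=14: -1+34=33 d=16 *, l++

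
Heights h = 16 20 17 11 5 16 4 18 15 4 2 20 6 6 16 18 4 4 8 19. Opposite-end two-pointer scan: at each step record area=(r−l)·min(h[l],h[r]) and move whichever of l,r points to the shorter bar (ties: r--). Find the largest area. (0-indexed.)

l=0 r=19: min(16,19)*19=304 best=304 *, l++
l=1 r=19: min(20,19)*18=342 best=342 *, r--
l=1 r=18: min(20,8)*17=136 best=342, r--
l=1 r=17: min(20,4)*16=64 best=342, r--
l=1 r=16: min(20,4)*15=60 best=342, r--
l=1 r=15: min(20,18)*14=252 best=342, r--
l=1 r=14: min(20,16)*13=208 best=342, r--
l=1 r=13: min(20,6)*12=72 best=342, r--
l=1 r=12: min(20,6)*11=66 best=342, r--
l=1 r=11: min(20,20)*10=200 best=342, r--
l=1 r=10: min(20,2)*9=18 best=342, r--
l=1 r=9: min(20,4)*8=32 best=342, r--
l=1 r=8: min(20,15)*7=105 best=342, r--
l=1 r=7: min(20,18)*6=108 best=342, r--
l=1 r=6: min(20,4)*5=20 best=342, r--
l=1 r=5: min(20,16)*4=64 best=342, r--
l=1 r=4: min(20,5)*3=15 best=342, r--
l=1 r=3: min(20,11)*2=22 best=342, r--
l=1 r=2: min(20,17)*1=17 best=342, r--

max area = 342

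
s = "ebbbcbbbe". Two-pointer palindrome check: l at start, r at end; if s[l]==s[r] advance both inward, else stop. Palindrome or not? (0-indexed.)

[0,8] 'e'=='e' → l++,r--
[1,7] 'b'=='b' → l++,r--
[2,6] 'b'=='b' → l++,r--
[3,5] 'b'=='b' → l++,r--

palindrome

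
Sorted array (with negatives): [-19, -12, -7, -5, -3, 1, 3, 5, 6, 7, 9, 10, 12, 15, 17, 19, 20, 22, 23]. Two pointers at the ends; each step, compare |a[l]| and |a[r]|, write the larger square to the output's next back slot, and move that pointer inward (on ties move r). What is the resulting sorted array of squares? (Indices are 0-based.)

[1, 9, 9, 25, 25, 36, 49, 49, 81, 100, 144, 144, 225, 289, 361, 361, 400, 484, 529]

[0,18] |-19|<=|23| out[18]=529 → r--
[0,17] |-19|<=|22| out[17]=484 → r--
[0,16] |-19|<=|20| out[16]=400 → r--
[0,15] |-19|<=|19| out[15]=361 → r--
[0,14] |-19|>|17| out[14]=361 → l++
[1,14] |-12|<=|17| out[13]=289 → r--
[1,13] |-12|<=|15| out[12]=225 → r--
[1,12] |-12|<=|12| out[11]=144 → r--
[1,11] |-12|>|10| out[10]=144 → l++
[2,11] |-7|<=|10| out[9]=100 → r--
[2,10] |-7|<=|9| out[8]=81 → r--
[2,9] |-7|<=|7| out[7]=49 → r--
[2,8] |-7|>|6| out[6]=49 → l++
[3,8] |-5|<=|6| out[5]=36 → r--
[3,7] |-5|<=|5| out[4]=25 → r--
[3,6] |-5|>|3| out[3]=25 → l++
[4,6] |-3|<=|3| out[2]=9 → r--
[4,5] |-3|>|1| out[1]=9 → l++
[5,5] |1|<=|1| out[0]=1 → r--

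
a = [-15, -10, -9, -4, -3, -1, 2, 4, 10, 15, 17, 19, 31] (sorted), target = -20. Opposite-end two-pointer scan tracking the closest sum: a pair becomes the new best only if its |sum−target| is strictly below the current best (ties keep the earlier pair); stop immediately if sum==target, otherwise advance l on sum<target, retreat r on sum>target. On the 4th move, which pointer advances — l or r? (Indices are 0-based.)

r

l=0 r=12: -15+31=16 d=36 *, r--
l=0 r=11: -15+19=4 d=24 *, r--
l=0 r=10: -15+17=2 d=22 *, r--
l=0 r=9: -15+15=0 d=20 *, r--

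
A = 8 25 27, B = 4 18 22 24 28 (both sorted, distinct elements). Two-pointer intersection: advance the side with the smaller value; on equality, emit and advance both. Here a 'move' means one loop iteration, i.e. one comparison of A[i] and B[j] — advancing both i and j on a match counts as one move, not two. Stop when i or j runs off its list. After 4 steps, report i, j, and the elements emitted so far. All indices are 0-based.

i=1, j=3, emitted=[]

[i=0,j=0] 8>4 → j++
[i=0,j=1] 8<18 → i++
[i=1,j=1] 25>18 → j++
[i=1,j=2] 25>22 → j++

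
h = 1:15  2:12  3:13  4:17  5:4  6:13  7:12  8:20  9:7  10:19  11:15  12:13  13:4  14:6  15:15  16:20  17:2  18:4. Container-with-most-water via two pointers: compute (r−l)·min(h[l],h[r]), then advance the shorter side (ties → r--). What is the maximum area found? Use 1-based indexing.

[1,18] min(15,4)*17=68 best=68 * → r--
[1,17] min(15,2)*16=32 best=68 → r--
[1,16] min(15,20)*15=225 best=225 * → l++
[2,16] min(12,20)*14=168 best=225 → l++
[3,16] min(13,20)*13=169 best=225 → l++
[4,16] min(17,20)*12=204 best=225 → l++
[5,16] min(4,20)*11=44 best=225 → l++
[6,16] min(13,20)*10=130 best=225 → l++
[7,16] min(12,20)*9=108 best=225 → l++
[8,16] min(20,20)*8=160 best=225 → r--
[8,15] min(20,15)*7=105 best=225 → r--
[8,14] min(20,6)*6=36 best=225 → r--
[8,13] min(20,4)*5=20 best=225 → r--
[8,12] min(20,13)*4=52 best=225 → r--
[8,11] min(20,15)*3=45 best=225 → r--
[8,10] min(20,19)*2=38 best=225 → r--
[8,9] min(20,7)*1=7 best=225 → r--

max area = 225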